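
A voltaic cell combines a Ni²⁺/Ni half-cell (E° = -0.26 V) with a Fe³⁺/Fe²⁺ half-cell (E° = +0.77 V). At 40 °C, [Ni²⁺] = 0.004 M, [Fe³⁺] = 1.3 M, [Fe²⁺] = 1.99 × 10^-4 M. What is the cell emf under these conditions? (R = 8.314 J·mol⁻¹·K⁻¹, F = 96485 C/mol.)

The Fe³⁺/Fe²⁺ couple has the higher reduction potential and acts as the cathode, so E°_cell = +0.77 − (-0.26) = 1.03 V.
Balancing electrons gives n = 2; the reaction quotient is Q = [Ni²⁺]·[Fe²⁺]^2/[Fe³⁺]^2 = 9.37 × 10^-11.
E = E° − (RT/nF) ln Q = 1.03 − (8.314×313)/(2×96485) × (-23.091) = 1.030 + 0.311 = 1.341 V.

1.34 V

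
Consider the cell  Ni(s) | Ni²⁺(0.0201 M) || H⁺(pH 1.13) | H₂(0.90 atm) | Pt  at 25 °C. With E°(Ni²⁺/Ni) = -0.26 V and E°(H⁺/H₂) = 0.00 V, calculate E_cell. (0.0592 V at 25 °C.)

The hydrogen couple is the cathode, so E°_cell = 0.26 V; n = 2.
[H⁺] = 10^(−1.13) = 0.074 M, and Q = [Ni²⁺]·P(H₂) / [H⁺]^2 = 3.29.
E = E° − (0.0592/2) log Q = 0.26 − (0.0592/2)(0.517) = 0.245 V.

0.24 V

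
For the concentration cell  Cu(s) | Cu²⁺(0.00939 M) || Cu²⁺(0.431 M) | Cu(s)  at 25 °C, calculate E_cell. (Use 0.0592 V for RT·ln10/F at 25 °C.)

0.049 V

Both half-cells are Cu²⁺/Cu, so E°_cell = 0. The concentrated side is the cathode; the cell reaction moves Cu²⁺ from high to low concentration with n = 2.
Q = [Cu²⁺]_dilute/[Cu²⁺]_conc = 0.00939/0.431 = 0.0218.
E = 0 − (0.0592/2) log Q = −(0.0592/2)(-1.662) = 0.0492 V.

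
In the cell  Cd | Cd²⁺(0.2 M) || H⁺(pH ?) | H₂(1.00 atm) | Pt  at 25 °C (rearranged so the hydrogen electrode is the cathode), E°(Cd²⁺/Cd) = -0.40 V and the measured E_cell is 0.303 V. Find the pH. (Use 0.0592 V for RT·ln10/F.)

E°_cell = 0.40 V and n = 2.
log Q = n(E° − E)/0.0592 = 2×(0.40 − 0.303)/0.0592 = 3.277.
With Q = [Cd²⁺]·P(H₂) / [H⁺]^2, solving for [H⁺] gives log[H⁺] = -1.988, so pH = 1.99.

pH = 1.99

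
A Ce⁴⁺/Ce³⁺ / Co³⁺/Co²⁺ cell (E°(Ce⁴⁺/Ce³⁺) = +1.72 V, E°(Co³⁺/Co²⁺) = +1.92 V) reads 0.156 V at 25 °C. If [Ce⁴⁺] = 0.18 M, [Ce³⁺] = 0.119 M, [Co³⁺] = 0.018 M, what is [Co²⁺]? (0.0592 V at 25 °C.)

From the Nernst equation, log Q = n(E° − E)/0.0592 = 1(0.20 − 0.156)/0.0592 = 0.743, so Q = 5.54.
With Q = [Ce⁴⁺]·[Co²⁺]/([Ce³⁺]·[Co³⁺]) and the known concentrations, [Co²⁺] in the numerator gives [Co²⁺] = 0.066 M.

0.066 M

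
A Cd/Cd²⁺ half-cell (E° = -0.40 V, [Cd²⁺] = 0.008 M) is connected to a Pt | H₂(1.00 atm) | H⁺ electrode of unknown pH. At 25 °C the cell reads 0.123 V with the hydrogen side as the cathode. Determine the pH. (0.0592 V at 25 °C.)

pH = 5.73

E°_cell = 0.40 V and n = 2.
log Q = n(E° − E)/0.0592 = 2×(0.40 − 0.123)/0.0592 = 9.358.
With Q = [Cd²⁺]·P(H₂) / [H⁺]^2, solving for [H⁺] gives log[H⁺] = -5.728, so pH = 5.73.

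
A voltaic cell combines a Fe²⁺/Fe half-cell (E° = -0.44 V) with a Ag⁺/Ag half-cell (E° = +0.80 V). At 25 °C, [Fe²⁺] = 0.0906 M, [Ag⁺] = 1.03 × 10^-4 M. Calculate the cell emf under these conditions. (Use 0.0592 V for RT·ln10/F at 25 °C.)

The Ag⁺/Ag couple has the higher reduction potential and acts as the cathode, so E°_cell = +0.80 − (-0.44) = 1.24 V.
Balancing electrons gives n = 2; the reaction quotient is Q = [Fe²⁺]/[Ag⁺]^2 = 8.54 × 10^6.
At 25 °C, E = E° − (0.0592/n) log Q = 1.24 − (0.0592/2)(6.931) = 1.240 − 0.205 = 1.035 V.

1.03 V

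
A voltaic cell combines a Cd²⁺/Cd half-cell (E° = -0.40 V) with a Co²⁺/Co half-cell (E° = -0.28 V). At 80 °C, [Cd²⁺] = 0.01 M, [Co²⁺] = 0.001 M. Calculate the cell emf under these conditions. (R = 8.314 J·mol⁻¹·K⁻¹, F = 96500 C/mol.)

The Co²⁺/Co couple has the higher reduction potential and acts as the cathode, so E°_cell = -0.28 − (-0.40) = 0.12 V.
Balancing electrons gives n = 2; the reaction quotient is Q = [Cd²⁺]/[Co²⁺] = 10.0.
E = E° − (RT/nF) ln Q = 0.12 − (8.314×353)/(2×96500) × (2.303) = 0.120 − 0.035 = 0.085 V.

0.085 V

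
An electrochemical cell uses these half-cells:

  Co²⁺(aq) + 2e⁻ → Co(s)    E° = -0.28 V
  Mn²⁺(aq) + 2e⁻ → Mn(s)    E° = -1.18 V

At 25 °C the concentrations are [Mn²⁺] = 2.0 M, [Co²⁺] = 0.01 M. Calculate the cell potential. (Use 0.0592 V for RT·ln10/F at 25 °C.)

0.832 V

The Co²⁺/Co couple has the higher reduction potential and acts as the cathode, so E°_cell = -0.28 − (-1.18) = 0.90 V.
Balancing electrons gives n = 2; the reaction quotient is Q = [Mn²⁺]/[Co²⁺] = 200.
At 25 °C, E = E° − (0.0592/n) log Q = 0.90 − (0.0592/2)(2.301) = 0.900 − 0.068 = 0.832 V.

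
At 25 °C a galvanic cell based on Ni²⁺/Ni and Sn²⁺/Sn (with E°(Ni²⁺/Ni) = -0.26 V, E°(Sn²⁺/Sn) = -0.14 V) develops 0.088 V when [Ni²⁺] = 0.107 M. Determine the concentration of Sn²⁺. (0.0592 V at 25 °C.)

0.0089 M

From the Nernst equation, log Q = n(E° − E)/0.0592 = 2(0.12 − 0.088)/0.0592 = 1.081, so Q = 12.1.
With Q = [Ni²⁺]/[Sn²⁺] and the known concentrations, [Sn²⁺] in the denominator gives [Sn²⁺] = 0.0089 M.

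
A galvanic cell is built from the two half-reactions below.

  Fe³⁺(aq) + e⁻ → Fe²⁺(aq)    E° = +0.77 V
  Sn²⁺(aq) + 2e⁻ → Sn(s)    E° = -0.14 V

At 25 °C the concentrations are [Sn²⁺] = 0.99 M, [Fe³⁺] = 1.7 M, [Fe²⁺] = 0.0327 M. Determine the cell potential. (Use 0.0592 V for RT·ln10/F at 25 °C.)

1.01 V

The Fe³⁺/Fe²⁺ couple has the higher reduction potential and acts as the cathode, so E°_cell = +0.77 − (-0.14) = 0.91 V.
Balancing electrons gives n = 2; the reaction quotient is Q = [Sn²⁺]·[Fe²⁺]^2/[Fe³⁺]^2 = 3.66 × 10^-4.
At 25 °C, E = E° − (0.0592/n) log Q = 0.91 − (0.0592/2)(-3.436) = 0.910 + 0.102 = 1.012 V.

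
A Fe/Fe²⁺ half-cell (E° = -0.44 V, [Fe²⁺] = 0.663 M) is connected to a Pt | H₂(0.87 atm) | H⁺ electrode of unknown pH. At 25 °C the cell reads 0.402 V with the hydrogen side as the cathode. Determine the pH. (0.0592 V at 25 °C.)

pH = 0.76

E°_cell = 0.44 V and n = 2.
log Q = n(E° − E)/0.0592 = 2×(0.44 − 0.402)/0.0592 = 1.284.
With Q = [Fe²⁺]·P(H₂) / [H⁺]^2, solving for [H⁺] gives log[H⁺] = -0.761, so pH = 0.76.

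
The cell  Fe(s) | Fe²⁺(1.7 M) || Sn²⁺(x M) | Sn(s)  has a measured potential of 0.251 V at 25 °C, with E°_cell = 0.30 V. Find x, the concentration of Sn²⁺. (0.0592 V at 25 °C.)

From the Nernst equation, log Q = n(E° − E)/0.0592 = 2(0.30 − 0.251)/0.0592 = 1.655, so Q = 45.2.
With Q = [Fe²⁺]/[Sn²⁺] and the known concentrations, [Sn²⁺] in the denominator gives [Sn²⁺] = 0.038 M.

0.038 M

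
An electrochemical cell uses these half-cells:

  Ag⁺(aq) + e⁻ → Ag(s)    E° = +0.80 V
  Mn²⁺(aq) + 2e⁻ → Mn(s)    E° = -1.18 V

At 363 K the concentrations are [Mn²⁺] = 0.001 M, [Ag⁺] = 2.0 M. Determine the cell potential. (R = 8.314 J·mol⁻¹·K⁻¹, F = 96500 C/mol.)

The Ag⁺/Ag couple has the higher reduction potential and acts as the cathode, so E°_cell = +0.80 − (-1.18) = 1.98 V.
Balancing electrons gives n = 2; the reaction quotient is Q = [Mn²⁺]/[Ag⁺]^2 = 2.5 × 10^-4.
E = E° − (RT/nF) ln Q = 1.98 − (8.314×363)/(2×96500) × (-8.294) = 1.980 + 0.130 = 2.110 V.

2.11 V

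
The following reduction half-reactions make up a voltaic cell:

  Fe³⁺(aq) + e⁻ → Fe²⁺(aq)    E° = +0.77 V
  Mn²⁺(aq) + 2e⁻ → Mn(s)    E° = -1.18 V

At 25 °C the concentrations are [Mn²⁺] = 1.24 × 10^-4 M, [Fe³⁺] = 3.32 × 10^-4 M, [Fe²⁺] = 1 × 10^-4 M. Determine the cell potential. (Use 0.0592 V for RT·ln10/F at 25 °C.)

2.10 V

The Fe³⁺/Fe²⁺ couple has the higher reduction potential and acts as the cathode, so E°_cell = +0.77 − (-1.18) = 1.95 V.
Balancing electrons gives n = 2; the reaction quotient is Q = [Mn²⁺]·[Fe²⁺]^2/[Fe³⁺]^2 = 1.12 × 10^-5.
At 25 °C, E = E° − (0.0592/n) log Q = 1.95 − (0.0592/2)(-4.949) = 1.950 + 0.146 = 2.096 V.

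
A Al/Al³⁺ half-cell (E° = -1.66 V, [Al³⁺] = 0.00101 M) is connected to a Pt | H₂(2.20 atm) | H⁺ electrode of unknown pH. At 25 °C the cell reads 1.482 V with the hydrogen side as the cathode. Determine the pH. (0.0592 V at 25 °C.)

E°_cell = 1.66 V and n = 6.
log Q = n(E° − E)/0.0592 = 6×(1.66 − 1.482)/0.0592 = 18.041.
With Q = [Al³⁺]^2·P(H₂)^3 / [H⁺]^6, solving for [H⁺] gives log[H⁺] = -3.834, so pH = 3.83.

pH = 3.83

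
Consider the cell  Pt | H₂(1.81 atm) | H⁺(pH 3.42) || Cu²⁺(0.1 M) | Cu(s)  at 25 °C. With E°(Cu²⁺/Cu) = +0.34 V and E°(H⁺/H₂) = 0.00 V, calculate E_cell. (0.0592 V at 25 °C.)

0.52 V

The Cu²⁺/Cu couple is the cathode, so E°_cell = 0.34 V; n = 2.
[H⁺] = 10^(−3.42) = 3.8 × 10^-4 M, and Q = [H⁺]^2 / ([Cu²⁺]·P(H₂)) = 7.99 × 10^-7.
E = E° − (0.0592/2) log Q = 0.34 − (0.0592/2)(-6.098) = 0.521 V.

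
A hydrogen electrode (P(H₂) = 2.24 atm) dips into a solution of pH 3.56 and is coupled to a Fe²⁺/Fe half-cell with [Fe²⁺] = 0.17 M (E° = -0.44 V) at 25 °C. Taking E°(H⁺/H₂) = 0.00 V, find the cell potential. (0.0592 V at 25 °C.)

The hydrogen couple is the cathode, so E°_cell = 0.44 V; n = 2.
[H⁺] = 10^(−3.56) = 2.8 × 10^-4 M, and Q = [Fe²⁺]·P(H₂) / [H⁺]^2 = 5.02 × 10^6.
E = E° − (0.0592/2) log Q = 0.44 − (0.0592/2)(6.701) = 0.242 V.

0.24 V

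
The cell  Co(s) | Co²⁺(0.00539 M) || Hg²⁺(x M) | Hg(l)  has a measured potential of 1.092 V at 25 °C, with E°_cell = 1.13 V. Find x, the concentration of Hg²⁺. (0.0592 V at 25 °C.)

From the Nernst equation, log Q = n(E° − E)/0.0592 = 2(1.13 − 1.092)/0.0592 = 1.284, so Q = 19.2.
With Q = [Co²⁺]/[Hg²⁺] and the known concentrations, [Hg²⁺] in the denominator gives [Hg²⁺] = 2.8 × 10^-4 M.

2.8 × 10^-4 M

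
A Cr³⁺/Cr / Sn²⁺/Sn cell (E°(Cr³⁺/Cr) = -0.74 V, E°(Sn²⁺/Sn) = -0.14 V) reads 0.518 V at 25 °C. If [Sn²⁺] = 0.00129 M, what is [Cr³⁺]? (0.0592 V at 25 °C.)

From the Nernst equation, log Q = n(E° − E)/0.0592 = 6(0.60 − 0.518)/0.0592 = 8.311, so Q = 2.05 × 10^8.
With Q = [Cr³⁺]^2/[Sn²⁺]^3 and the known concentrations, [Cr³⁺]^2 in the numerator gives [Cr³⁺] = 0.66 M.

0.66 M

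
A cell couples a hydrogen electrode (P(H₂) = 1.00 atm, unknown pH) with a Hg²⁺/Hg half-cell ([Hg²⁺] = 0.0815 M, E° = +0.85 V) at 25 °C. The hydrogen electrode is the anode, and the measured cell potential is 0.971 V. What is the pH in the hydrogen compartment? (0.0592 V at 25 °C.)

E°_cell = 0.85 V and n = 2.
log Q = n(E° − E)/0.0592 = 2×(0.85 − 0.971)/0.0592 = -4.088.
With Q = [H⁺]^2 / ([Hg²⁺]·P(H₂)), solving for [H⁺] gives log[H⁺] = -2.588, so pH = 2.59.

pH = 2.59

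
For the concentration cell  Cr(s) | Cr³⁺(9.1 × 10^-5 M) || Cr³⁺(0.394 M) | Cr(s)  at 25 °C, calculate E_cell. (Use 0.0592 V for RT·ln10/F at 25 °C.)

Both half-cells are Cr³⁺/Cr, so E°_cell = 0. The concentrated side is the cathode; the cell reaction moves Cr³⁺ from high to low concentration with n = 3.
Q = [Cr³⁺]_dilute/[Cr³⁺]_conc = 9.1 × 10^-5/0.394 = 2.31 × 10^-4.
E = 0 − (0.0592/3) log Q = −(0.0592/3)(-3.636) = 0.0718 V.

0.072 V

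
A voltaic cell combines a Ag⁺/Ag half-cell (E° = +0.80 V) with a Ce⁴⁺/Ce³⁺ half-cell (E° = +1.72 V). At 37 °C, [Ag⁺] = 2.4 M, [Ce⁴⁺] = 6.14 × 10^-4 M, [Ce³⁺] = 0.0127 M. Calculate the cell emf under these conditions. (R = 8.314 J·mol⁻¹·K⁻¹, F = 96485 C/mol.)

0.816 V

The Ce⁴⁺/Ce³⁺ couple has the higher reduction potential and acts as the cathode, so E°_cell = +1.72 − (+0.80) = 0.92 V.
Balancing electrons gives n = 1; the reaction quotient is Q = [Ag⁺]·[Ce³⁺]/[Ce⁴⁺] = 49.6.
E = E° − (RT/nF) ln Q = 0.92 − (8.314×310)/(1×96485) × (3.905) = 0.920 − 0.104 = 0.816 V.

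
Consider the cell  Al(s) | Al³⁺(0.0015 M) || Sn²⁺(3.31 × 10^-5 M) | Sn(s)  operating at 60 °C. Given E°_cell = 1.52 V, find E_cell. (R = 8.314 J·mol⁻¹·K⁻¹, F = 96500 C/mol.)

1.43 V

Balancing electrons gives n = 6; the reaction quotient is Q = [Al³⁺]^2/[Sn²⁺]^3 = 6.2 × 10^7.
E = E° − (RT/nF) ln Q = 1.52 − (8.314×333)/(6×96500) × (17.943) = 1.520 − 0.086 = 1.434 V.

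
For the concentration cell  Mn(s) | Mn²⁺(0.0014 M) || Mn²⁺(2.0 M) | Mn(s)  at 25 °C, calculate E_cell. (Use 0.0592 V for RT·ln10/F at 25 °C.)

0.093 V

Both half-cells are Mn²⁺/Mn, so E°_cell = 0. The concentrated side is the cathode; the cell reaction moves Mn²⁺ from high to low concentration with n = 2.
Q = [Mn²⁺]_dilute/[Mn²⁺]_conc = 0.0014/2.0 = 7 × 10^-4.
E = 0 − (0.0592/2) log Q = −(0.0592/2)(-3.155) = 0.0934 V.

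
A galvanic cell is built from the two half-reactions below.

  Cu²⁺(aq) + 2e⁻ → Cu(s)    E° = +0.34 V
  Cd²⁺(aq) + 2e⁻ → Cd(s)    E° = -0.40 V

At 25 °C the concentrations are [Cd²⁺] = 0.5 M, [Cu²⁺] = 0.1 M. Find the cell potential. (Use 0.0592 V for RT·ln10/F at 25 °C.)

0.719 V

The Cu²⁺/Cu couple has the higher reduction potential and acts as the cathode, so E°_cell = +0.34 − (-0.40) = 0.74 V.
Balancing electrons gives n = 2; the reaction quotient is Q = [Cd²⁺]/[Cu²⁺] = 5.00.
At 25 °C, E = E° − (0.0592/n) log Q = 0.74 − (0.0592/2)(0.699) = 0.740 − 0.021 = 0.719 V.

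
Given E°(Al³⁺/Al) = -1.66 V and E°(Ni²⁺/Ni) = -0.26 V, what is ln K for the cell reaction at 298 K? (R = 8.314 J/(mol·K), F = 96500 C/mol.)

ln K = 327.2

E°_cell = -0.26 − (-1.66) = 1.40 V, with n = 6 electrons transferred.
At equilibrium E = 0, so the Nernst equation gives ln K = nFE°/RT = (6)(96500)(1.40)/((8.314)(298)) = 327.18.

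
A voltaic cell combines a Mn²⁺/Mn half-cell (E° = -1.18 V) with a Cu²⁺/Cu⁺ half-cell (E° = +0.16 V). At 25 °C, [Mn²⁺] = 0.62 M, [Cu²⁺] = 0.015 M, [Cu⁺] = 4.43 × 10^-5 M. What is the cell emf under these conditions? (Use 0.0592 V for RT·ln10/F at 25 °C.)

1.50 V

The Cu²⁺/Cu⁺ couple has the higher reduction potential and acts as the cathode, so E°_cell = +0.16 − (-1.18) = 1.34 V.
Balancing electrons gives n = 2; the reaction quotient is Q = [Mn²⁺]·[Cu⁺]^2/[Cu²⁺]^2 = 5.41 × 10^-6.
At 25 °C, E = E° − (0.0592/n) log Q = 1.34 − (0.0592/2)(-5.267) = 1.340 + 0.156 = 1.496 V.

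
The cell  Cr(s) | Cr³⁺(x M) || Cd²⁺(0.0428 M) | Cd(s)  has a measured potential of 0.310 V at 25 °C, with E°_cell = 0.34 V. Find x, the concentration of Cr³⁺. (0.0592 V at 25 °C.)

0.29 M

From the Nernst equation, log Q = n(E° − E)/0.0592 = 6(0.34 − 0.310)/0.0592 = 3.041, so Q = 1100.
With Q = [Cr³⁺]^2/[Cd²⁺]^3 and the known concentrations, [Cr³⁺]^2 in the numerator gives [Cr³⁺] = 0.29 M.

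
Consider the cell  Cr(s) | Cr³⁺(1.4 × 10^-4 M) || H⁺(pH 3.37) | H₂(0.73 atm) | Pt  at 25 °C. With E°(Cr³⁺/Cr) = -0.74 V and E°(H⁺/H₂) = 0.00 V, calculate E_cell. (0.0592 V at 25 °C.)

The hydrogen couple is the cathode, so E°_cell = 0.74 V; n = 6.
[H⁺] = 10^(−3.37) = 4.3 × 10^-4 M, and Q = [Cr³⁺]^2·P(H₂)^3 / [H⁺]^6 = 1.27 × 10^12.
E = E° − (0.0592/6) log Q = 0.74 − (0.0592/6)(12.102) = 0.621 V.

0.62 V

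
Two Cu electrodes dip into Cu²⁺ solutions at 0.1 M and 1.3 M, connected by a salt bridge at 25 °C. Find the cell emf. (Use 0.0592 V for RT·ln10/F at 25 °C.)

Both half-cells are Cu²⁺/Cu, so E°_cell = 0. The concentrated side is the cathode; the cell reaction moves Cu²⁺ from high to low concentration with n = 2.
Q = [Cu²⁺]_dilute/[Cu²⁺]_conc = 0.1/1.3 = 0.0769.
E = 0 − (0.0592/2) log Q = −(0.0592/2)(-1.114) = 0.0330 V.

0.033 V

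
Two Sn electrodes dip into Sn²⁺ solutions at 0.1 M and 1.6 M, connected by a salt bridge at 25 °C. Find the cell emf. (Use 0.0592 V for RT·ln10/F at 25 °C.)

0.036 V

Both half-cells are Sn²⁺/Sn, so E°_cell = 0. The concentrated side is the cathode; the cell reaction moves Sn²⁺ from high to low concentration with n = 2.
Q = [Sn²⁺]_dilute/[Sn²⁺]_conc = 0.1/1.6 = 0.0625.
E = 0 − (0.0592/2) log Q = −(0.0592/2)(-1.204) = 0.0356 V.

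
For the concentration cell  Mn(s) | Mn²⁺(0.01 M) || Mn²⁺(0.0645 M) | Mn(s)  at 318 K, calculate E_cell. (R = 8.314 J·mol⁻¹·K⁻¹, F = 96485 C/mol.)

Both half-cells are Mn²⁺/Mn, so E°_cell = 0. The concentrated side is the cathode; the cell reaction moves Mn²⁺ from high to low concentration with n = 2.
Q = [Mn²⁺]_dilute/[Mn²⁺]_conc = 0.01/0.0645 = 0.155.
E = 0 − (RT/nF) ln Q = −((8.314×318)/(2×96485))(-1.864) = 0.0255 V.

0.026 V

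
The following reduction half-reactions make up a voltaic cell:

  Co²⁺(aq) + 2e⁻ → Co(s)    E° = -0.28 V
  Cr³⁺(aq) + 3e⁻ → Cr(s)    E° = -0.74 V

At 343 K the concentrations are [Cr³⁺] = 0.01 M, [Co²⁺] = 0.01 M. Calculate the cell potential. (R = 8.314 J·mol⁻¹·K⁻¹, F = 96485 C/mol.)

0.437 V

The Co²⁺/Co couple has the higher reduction potential and acts as the cathode, so E°_cell = -0.28 − (-0.74) = 0.46 V.
Balancing electrons gives n = 6; the reaction quotient is Q = [Cr³⁺]^2/[Co²⁺]^3 = 100.
E = E° − (RT/nF) ln Q = 0.46 − (8.314×343)/(6×96485) × (4.605) = 0.460 − 0.023 = 0.437 V.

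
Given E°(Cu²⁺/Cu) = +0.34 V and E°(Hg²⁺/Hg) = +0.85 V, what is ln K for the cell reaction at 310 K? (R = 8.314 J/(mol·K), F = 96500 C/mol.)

ln K = 38.2

E°_cell = +0.85 − (+0.34) = 0.51 V, with n = 2 electrons transferred.
At equilibrium E = 0, so the Nernst equation gives ln K = nFE°/RT = (2)(96500)(0.51)/((8.314)(310)) = 38.19.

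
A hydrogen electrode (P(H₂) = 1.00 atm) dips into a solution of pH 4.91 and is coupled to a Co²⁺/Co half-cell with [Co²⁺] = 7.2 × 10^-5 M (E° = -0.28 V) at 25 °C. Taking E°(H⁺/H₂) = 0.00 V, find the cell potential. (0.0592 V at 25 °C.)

0.11 V

The hydrogen couple is the cathode, so E°_cell = 0.28 V; n = 2.
[H⁺] = 10^(−4.91) = 1.2 × 10^-5 M, and Q = [Co²⁺]·P(H₂) / [H⁺]^2 = 4.76 × 10^5.
E = E° − (0.0592/2) log Q = 0.28 − (0.0592/2)(5.677) = 0.112 V.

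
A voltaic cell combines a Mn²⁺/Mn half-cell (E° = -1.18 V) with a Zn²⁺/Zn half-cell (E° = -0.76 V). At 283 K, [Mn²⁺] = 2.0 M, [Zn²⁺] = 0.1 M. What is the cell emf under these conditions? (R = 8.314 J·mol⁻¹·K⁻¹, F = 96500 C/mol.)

The Zn²⁺/Zn couple has the higher reduction potential and acts as the cathode, so E°_cell = -0.76 − (-1.18) = 0.42 V.
Balancing electrons gives n = 2; the reaction quotient is Q = [Mn²⁺]/[Zn²⁺] = 20.0.
E = E° − (RT/nF) ln Q = 0.42 − (8.314×283)/(2×96500) × (2.996) = 0.420 − 0.037 = 0.383 V.

0.383 V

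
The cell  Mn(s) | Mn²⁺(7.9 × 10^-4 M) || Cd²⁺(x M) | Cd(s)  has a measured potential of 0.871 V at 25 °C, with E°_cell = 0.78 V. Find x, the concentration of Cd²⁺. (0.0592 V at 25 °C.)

0.94 M

From the Nernst equation, log Q = n(E° − E)/0.0592 = 2(0.78 − 0.871)/0.0592 = -3.074, so Q = 8.43 × 10^-4.
With Q = [Mn²⁺]/[Cd²⁺] and the known concentrations, [Cd²⁺] in the denominator gives [Cd²⁺] = 0.94 M.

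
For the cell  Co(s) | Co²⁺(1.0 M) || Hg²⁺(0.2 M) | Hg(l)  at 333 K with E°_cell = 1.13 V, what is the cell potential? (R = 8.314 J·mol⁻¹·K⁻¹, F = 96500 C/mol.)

Balancing electrons gives n = 2; the reaction quotient is Q = [Co²⁺]/[Hg²⁺] = 5.00.
E = E° − (RT/nF) ln Q = 1.13 − (8.314×333)/(2×96500) × (1.609) = 1.130 − 0.023 = 1.107 V.

1.11 V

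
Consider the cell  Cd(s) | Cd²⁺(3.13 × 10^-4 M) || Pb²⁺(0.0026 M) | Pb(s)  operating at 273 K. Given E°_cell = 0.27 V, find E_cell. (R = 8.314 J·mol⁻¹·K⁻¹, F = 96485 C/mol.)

Balancing electrons gives n = 2; the reaction quotient is Q = [Cd²⁺]/[Pb²⁺] = 0.120.
E = E° − (RT/nF) ln Q = 0.27 − (8.314×273)/(2×96485) × (-2.117) = 0.270 + 0.025 = 0.295 V.

0.295 V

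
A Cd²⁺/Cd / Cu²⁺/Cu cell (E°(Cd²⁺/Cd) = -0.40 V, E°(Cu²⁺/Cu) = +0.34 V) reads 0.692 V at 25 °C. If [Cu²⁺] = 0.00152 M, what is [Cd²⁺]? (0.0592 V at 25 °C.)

0.064 M

From the Nernst equation, log Q = n(E° − E)/0.0592 = 2(0.74 − 0.692)/0.0592 = 1.622, so Q = 41.8.
With Q = [Cd²⁺]/[Cu²⁺] and the known concentrations, [Cd²⁺] in the numerator gives [Cd²⁺] = 0.064 M.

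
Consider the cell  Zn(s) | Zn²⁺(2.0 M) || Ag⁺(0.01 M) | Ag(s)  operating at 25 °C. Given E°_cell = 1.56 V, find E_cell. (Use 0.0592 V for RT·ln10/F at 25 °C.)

Balancing electrons gives n = 2; the reaction quotient is Q = [Zn²⁺]/[Ag⁺]^2 = 2 × 10^4.
At 25 °C, E = E° − (0.0592/n) log Q = 1.56 − (0.0592/2)(4.301) = 1.560 − 0.127 = 1.433 V.

1.43 V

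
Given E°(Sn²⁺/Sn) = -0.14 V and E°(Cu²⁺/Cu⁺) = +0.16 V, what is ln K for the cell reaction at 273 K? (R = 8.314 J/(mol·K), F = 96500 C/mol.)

ln K = 25.5

E°_cell = +0.16 − (-0.14) = 0.30 V, with n = 2 electrons transferred.
At equilibrium E = 0, so the Nernst equation gives ln K = nFE°/RT = (2)(96500)(0.30)/((8.314)(273)) = 25.51.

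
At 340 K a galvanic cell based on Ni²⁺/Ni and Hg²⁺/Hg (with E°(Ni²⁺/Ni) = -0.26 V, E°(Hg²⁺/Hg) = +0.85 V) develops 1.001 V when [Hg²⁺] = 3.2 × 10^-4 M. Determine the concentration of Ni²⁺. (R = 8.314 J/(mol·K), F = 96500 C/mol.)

0.55 M

From the Nernst equation, ln Q = nF(E° − E)/RT = 2×96500×(1.11 − 1.001)/(8.314×340) = 7.442, so Q = 1710.
With Q = [Ni²⁺]/[Hg²⁺] and the known concentrations, [Ni²⁺] in the numerator gives [Ni²⁺] = 0.55 M.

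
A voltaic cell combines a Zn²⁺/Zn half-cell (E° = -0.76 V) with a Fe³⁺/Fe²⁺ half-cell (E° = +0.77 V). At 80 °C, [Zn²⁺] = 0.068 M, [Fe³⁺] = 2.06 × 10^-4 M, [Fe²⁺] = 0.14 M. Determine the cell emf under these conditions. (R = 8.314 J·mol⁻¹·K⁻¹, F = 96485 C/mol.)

The Fe³⁺/Fe²⁺ couple has the higher reduction potential and acts as the cathode, so E°_cell = +0.77 − (-0.76) = 1.53 V.
Balancing electrons gives n = 2; the reaction quotient is Q = [Zn²⁺]·[Fe²⁺]^2/[Fe³⁺]^2 = 3.14 × 10^4.
E = E° − (RT/nF) ln Q = 1.53 − (8.314×353)/(2×96485) × (10.355) = 1.530 − 0.157 = 1.373 V.

1.37 V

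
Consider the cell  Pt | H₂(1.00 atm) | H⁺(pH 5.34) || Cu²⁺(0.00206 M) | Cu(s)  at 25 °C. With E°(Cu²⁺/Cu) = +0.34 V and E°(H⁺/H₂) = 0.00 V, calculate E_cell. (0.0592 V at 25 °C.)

The Cu²⁺/Cu couple is the cathode, so E°_cell = 0.34 V; n = 2.
[H⁺] = 10^(−5.34) = 4.6 × 10^-6 M, and Q = [H⁺]^2 / ([Cu²⁺]·P(H₂)) = 1.01 × 10^-8.
E = E° − (0.0592/2) log Q = 0.34 − (0.0592/2)(-7.994) = 0.577 V.

0.58 V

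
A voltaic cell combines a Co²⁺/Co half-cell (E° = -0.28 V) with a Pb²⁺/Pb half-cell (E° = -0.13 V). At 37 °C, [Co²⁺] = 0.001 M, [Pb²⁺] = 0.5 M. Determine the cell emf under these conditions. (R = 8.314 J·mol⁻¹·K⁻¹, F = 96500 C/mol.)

The Pb²⁺/Pb couple has the higher reduction potential and acts as the cathode, so E°_cell = -0.13 − (-0.28) = 0.15 V.
Balancing electrons gives n = 2; the reaction quotient is Q = [Co²⁺]/[Pb²⁺] = 0.00200.
E = E° − (RT/nF) ln Q = 0.15 − (8.314×310)/(2×96500) × (-6.215) = 0.150 + 0.083 = 0.233 V.

0.233 V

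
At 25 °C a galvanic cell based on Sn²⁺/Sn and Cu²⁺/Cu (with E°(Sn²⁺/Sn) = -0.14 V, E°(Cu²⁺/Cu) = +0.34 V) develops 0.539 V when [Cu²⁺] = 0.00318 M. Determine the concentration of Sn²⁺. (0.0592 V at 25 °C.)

From the Nernst equation, log Q = n(E° − E)/0.0592 = 2(0.48 − 0.539)/0.0592 = -1.993, so Q = 0.0102.
With Q = [Sn²⁺]/[Cu²⁺] and the known concentrations, [Sn²⁺] in the numerator gives [Sn²⁺] = 3.2 × 10^-5 M.

3.2 × 10^-5 M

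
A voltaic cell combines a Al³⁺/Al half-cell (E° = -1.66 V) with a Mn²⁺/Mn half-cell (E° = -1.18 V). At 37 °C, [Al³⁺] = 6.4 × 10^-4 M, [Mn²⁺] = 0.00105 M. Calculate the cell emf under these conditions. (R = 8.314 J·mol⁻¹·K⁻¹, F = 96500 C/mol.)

The Mn²⁺/Mn couple has the higher reduction potential and acts as the cathode, so E°_cell = -1.18 − (-1.66) = 0.48 V.
Balancing electrons gives n = 6; the reaction quotient is Q = [Al³⁺]^2/[Mn²⁺]^3 = 354.
E = E° − (RT/nF) ln Q = 0.48 − (8.314×310)/(6×96500) × (5.869) = 0.480 − 0.026 = 0.454 V.

0.454 V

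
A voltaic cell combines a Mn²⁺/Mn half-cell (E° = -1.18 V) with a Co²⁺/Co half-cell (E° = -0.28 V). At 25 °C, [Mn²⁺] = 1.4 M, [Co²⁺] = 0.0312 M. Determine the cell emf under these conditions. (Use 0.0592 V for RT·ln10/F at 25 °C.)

0.851 V

The Co²⁺/Co couple has the higher reduction potential and acts as the cathode, so E°_cell = -0.28 − (-1.18) = 0.90 V.
Balancing electrons gives n = 2; the reaction quotient is Q = [Mn²⁺]/[Co²⁺] = 44.9.
At 25 °C, E = E° − (0.0592/n) log Q = 0.90 − (0.0592/2)(1.652) = 0.900 − 0.049 = 0.851 V.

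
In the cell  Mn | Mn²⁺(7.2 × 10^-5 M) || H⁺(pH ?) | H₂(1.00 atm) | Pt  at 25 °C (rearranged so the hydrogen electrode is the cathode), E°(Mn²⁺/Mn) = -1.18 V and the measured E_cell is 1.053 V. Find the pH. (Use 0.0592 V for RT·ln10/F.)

pH = 4.22

E°_cell = 1.18 V and n = 2.
log Q = n(E° − E)/0.0592 = 2×(1.18 − 1.053)/0.0592 = 4.291.
With Q = [Mn²⁺]·P(H₂) / [H⁺]^2, solving for [H⁺] gives log[H⁺] = -4.217, so pH = 4.22.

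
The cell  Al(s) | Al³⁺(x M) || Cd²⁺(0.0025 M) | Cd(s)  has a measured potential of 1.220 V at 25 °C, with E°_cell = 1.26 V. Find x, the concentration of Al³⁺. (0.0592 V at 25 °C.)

0.013 M

From the Nernst equation, log Q = n(E° − E)/0.0592 = 6(1.26 − 1.220)/0.0592 = 4.054, so Q = 1.13 × 10^4.
With Q = [Al³⁺]^2/[Cd²⁺]^3 and the known concentrations, [Al³⁺]^2 in the numerator gives [Al³⁺] = 0.013 M.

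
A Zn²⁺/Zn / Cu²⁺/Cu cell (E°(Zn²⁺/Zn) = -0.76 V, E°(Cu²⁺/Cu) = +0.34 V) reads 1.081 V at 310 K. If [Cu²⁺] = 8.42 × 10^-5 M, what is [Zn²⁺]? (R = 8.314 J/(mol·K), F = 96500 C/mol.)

3.5 × 10^-4 M

From the Nernst equation, ln Q = nF(E° − E)/RT = 2×96500×(1.10 − 1.081)/(8.314×310) = 1.423, so Q = 4.15.
With Q = [Zn²⁺]/[Cu²⁺] and the known concentrations, [Zn²⁺] in the numerator gives [Zn²⁺] = 3.5 × 10^-4 M.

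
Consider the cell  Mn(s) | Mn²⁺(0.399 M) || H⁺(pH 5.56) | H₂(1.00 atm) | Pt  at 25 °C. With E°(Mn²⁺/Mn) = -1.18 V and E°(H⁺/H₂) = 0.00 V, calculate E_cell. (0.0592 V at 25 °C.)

The hydrogen couple is the cathode, so E°_cell = 1.18 V; n = 2.
[H⁺] = 10^(−5.56) = 2.8 × 10^-6 M, and Q = [Mn²⁺]·P(H₂) / [H⁺]^2 = 5.26 × 10^10.
E = E° − (0.0592/2) log Q = 1.18 − (0.0592/2)(10.721) = 0.863 V.

0.86 V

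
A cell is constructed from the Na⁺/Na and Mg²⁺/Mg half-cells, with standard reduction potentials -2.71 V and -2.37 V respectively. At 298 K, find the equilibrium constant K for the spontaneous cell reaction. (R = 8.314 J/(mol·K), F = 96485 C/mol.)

3.2 × 10^11

E°_cell = -2.37 − (-2.71) = 0.34 V, with n = 2 electrons transferred.
At equilibrium E = 0, so the Nernst equation gives ln K = nFE°/RT = (2)(96485)(0.34)/((8.314)(298)) = 26.48.
K = e^26.48 = 3.2 × 10^11.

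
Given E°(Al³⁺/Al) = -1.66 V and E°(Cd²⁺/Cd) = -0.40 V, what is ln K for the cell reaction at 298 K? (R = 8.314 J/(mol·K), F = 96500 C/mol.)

E°_cell = -0.40 − (-1.66) = 1.26 V, with n = 6 electrons transferred.
At equilibrium E = 0, so the Nernst equation gives ln K = nFE°/RT = (6)(96500)(1.26)/((8.314)(298)) = 294.46.

ln K = 294.5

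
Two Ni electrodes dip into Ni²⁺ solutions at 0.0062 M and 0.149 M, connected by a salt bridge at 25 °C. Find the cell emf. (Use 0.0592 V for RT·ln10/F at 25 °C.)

Both half-cells are Ni²⁺/Ni, so E°_cell = 0. The concentrated side is the cathode; the cell reaction moves Ni²⁺ from high to low concentration with n = 2.
Q = [Ni²⁺]_dilute/[Ni²⁺]_conc = 0.0062/0.149 = 0.0416.
E = 0 − (0.0592/2) log Q = −(0.0592/2)(-1.381) = 0.0409 V.

0.041 V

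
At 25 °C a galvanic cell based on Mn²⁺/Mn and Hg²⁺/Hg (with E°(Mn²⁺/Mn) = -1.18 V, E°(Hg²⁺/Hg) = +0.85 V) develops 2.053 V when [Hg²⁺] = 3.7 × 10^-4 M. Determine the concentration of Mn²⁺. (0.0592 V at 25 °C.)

From the Nernst equation, log Q = n(E° − E)/0.0592 = 2(2.03 − 2.053)/0.0592 = -0.777, so Q = 0.167.
With Q = [Mn²⁺]/[Hg²⁺] and the known concentrations, [Mn²⁺] in the numerator gives [Mn²⁺] = 6.2 × 10^-5 M.

6.2 × 10^-5 M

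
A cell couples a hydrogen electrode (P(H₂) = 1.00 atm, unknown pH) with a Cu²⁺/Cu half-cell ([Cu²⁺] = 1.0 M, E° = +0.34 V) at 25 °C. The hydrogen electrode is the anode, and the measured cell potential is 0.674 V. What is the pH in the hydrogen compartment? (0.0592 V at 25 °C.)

pH = 5.64

E°_cell = 0.34 V and n = 2.
log Q = n(E° − E)/0.0592 = 2×(0.34 − 0.674)/0.0592 = -11.284.
With Q = [H⁺]^2 / ([Cu²⁺]·P(H₂)), solving for [H⁺] gives log[H⁺] = -5.642, so pH = 5.64.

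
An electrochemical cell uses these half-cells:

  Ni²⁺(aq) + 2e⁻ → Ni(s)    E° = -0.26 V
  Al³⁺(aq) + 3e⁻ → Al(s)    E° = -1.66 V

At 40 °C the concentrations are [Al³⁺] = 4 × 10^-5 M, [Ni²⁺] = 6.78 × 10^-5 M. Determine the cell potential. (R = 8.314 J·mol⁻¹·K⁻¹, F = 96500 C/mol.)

The Ni²⁺/Ni couple has the higher reduction potential and acts as the cathode, so E°_cell = -0.26 − (-1.66) = 1.40 V.
Balancing electrons gives n = 6; the reaction quotient is Q = [Al³⁺]^2/[Ni²⁺]^3 = 5130.
E = E° − (RT/nF) ln Q = 1.40 − (8.314×313)/(6×96500) × (8.544) = 1.400 − 0.038 = 1.362 V.

1.36 V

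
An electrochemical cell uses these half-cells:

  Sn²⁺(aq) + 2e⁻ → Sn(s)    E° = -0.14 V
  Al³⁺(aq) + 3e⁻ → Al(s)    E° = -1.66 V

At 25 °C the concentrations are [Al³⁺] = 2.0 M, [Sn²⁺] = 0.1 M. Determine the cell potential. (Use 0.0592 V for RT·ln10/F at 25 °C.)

1.48 V

The Sn²⁺/Sn couple has the higher reduction potential and acts as the cathode, so E°_cell = -0.14 − (-1.66) = 1.52 V.
Balancing electrons gives n = 6; the reaction quotient is Q = [Al³⁺]^2/[Sn²⁺]^3 = 4000.
At 25 °C, E = E° − (0.0592/n) log Q = 1.52 − (0.0592/6)(3.602) = 1.520 − 0.036 = 1.484 V.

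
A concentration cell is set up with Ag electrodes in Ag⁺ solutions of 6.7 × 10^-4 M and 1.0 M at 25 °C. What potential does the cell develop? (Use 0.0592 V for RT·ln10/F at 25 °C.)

0.19 V

Both half-cells are Ag⁺/Ag, so E°_cell = 0. The concentrated side is the cathode; the cell reaction moves Ag⁺ from high to low concentration with n = 1.
Q = [Ag⁺]_dilute/[Ag⁺]_conc = 6.7 × 10^-4/1.0 = 6.7 × 10^-4.
E = 0 − (0.0592/1) log Q = −(0.0592/1)(-3.174) = 0.1879 V.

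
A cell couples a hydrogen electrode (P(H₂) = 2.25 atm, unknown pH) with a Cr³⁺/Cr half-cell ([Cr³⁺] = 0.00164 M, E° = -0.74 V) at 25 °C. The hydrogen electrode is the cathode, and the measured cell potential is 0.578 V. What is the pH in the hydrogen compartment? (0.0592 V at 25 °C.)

pH = 3.49

E°_cell = 0.74 V and n = 6.
log Q = n(E° − E)/0.0592 = 6×(0.74 − 0.578)/0.0592 = 16.419.
With Q = [Cr³⁺]^2·P(H₂)^3 / [H⁺]^6, solving for [H⁺] gives log[H⁺] = -3.489, so pH = 3.49.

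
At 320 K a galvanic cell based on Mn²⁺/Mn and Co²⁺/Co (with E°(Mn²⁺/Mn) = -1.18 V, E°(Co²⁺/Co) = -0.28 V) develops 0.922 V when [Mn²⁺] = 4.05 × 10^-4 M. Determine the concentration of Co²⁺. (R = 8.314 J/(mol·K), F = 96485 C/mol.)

From the Nernst equation, ln Q = nF(E° − E)/RT = 2×96485×(0.90 − 0.922)/(8.314×320) = -1.596, so Q = 0.203.
With Q = [Mn²⁺]/[Co²⁺] and the known concentrations, [Co²⁺] in the denominator gives [Co²⁺] = 0.002 M.

0.002 M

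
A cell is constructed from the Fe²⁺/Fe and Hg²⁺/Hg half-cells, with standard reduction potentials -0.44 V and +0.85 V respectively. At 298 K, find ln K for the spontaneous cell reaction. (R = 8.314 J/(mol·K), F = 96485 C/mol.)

ln K = 100.5

E°_cell = +0.85 − (-0.44) = 1.29 V, with n = 2 electrons transferred.
At equilibrium E = 0, so the Nernst equation gives ln K = nFE°/RT = (2)(96485)(1.29)/((8.314)(298)) = 100.47.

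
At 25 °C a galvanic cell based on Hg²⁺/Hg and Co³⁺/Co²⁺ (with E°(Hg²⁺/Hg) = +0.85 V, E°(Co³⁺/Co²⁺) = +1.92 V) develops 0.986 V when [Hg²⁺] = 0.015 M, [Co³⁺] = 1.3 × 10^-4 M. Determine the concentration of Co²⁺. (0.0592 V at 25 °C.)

0.028 M

From the Nernst equation, log Q = n(E° − E)/0.0592 = 2(1.07 − 0.986)/0.0592 = 2.838, so Q = 688.
With Q = [Hg²⁺]·[Co²⁺]^2/[Co³⁺]^2 and the known concentrations, [Co²⁺]^2 in the numerator gives [Co²⁺] = 0.028 M.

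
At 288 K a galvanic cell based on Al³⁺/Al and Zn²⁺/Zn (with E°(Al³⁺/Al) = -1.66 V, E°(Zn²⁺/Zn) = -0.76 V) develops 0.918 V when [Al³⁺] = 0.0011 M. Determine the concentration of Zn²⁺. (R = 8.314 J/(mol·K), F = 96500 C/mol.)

0.045 M

From the Nernst equation, ln Q = nF(E° − E)/RT = 6×96500×(0.90 − 0.918)/(8.314×288) = -4.353, so Q = 0.0129.
With Q = [Al³⁺]^2/[Zn²⁺]^3 and the known concentrations, [Zn²⁺]^3 in the denominator gives [Zn²⁺] = 0.045 M.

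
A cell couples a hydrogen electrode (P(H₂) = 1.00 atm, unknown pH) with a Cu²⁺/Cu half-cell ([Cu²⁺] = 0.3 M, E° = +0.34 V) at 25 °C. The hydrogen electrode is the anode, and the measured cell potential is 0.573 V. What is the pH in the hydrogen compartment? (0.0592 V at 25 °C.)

E°_cell = 0.34 V and n = 2.
log Q = n(E° − E)/0.0592 = 2×(0.34 − 0.573)/0.0592 = -7.872.
With Q = [H⁺]^2 / ([Cu²⁺]·P(H₂)), solving for [H⁺] gives log[H⁺] = -4.197, so pH = 4.20.

pH = 4.20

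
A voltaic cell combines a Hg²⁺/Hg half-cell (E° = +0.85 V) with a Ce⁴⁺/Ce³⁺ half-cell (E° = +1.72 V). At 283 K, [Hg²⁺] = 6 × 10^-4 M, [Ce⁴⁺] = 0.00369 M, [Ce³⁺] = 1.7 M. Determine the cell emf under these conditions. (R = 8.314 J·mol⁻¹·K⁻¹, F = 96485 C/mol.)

0.811 V

The Ce⁴⁺/Ce³⁺ couple has the higher reduction potential and acts as the cathode, so E°_cell = +1.72 − (+0.85) = 0.87 V.
Balancing electrons gives n = 2; the reaction quotient is Q = [Hg²⁺]·[Ce³⁺]^2/[Ce⁴⁺]^2 = 127.
E = E° − (RT/nF) ln Q = 0.87 − (8.314×283)/(2×96485) × (4.847) = 0.870 − 0.059 = 0.811 V.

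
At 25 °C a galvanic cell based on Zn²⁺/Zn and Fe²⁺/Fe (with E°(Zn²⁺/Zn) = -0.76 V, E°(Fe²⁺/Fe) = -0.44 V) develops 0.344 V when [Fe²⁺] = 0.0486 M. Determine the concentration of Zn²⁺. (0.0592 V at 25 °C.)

From the Nernst equation, log Q = n(E° − E)/0.0592 = 2(0.32 − 0.344)/0.0592 = -0.811, so Q = 0.155.
With Q = [Zn²⁺]/[Fe²⁺] and the known concentrations, [Zn²⁺] in the numerator gives [Zn²⁺] = 0.0075 M.

0.0075 M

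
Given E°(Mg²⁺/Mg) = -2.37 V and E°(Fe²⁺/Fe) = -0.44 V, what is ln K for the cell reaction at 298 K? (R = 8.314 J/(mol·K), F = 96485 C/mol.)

ln K = 150.3

E°_cell = -0.44 − (-2.37) = 1.93 V, with n = 2 electrons transferred.
At equilibrium E = 0, so the Nernst equation gives ln K = nFE°/RT = (2)(96485)(1.93)/((8.314)(298)) = 150.32.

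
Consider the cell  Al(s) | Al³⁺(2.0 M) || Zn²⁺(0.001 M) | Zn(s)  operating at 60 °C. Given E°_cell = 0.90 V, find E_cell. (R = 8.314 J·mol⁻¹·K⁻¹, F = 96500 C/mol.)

Balancing electrons gives n = 6; the reaction quotient is Q = [Al³⁺]^2/[Zn²⁺]^3 = 4 × 10^9.
E = E° − (RT/nF) ln Q = 0.90 − (8.314×333)/(6×96500) × (22.110) = 0.900 − 0.106 = 0.794 V.

0.794 V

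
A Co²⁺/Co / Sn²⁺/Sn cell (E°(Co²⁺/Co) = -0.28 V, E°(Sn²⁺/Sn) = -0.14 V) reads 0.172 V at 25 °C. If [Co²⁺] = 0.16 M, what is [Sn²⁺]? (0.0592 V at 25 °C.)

From the Nernst equation, log Q = n(E° − E)/0.0592 = 2(0.14 − 0.172)/0.0592 = -1.081, so Q = 0.0830.
With Q = [Co²⁺]/[Sn²⁺] and the known concentrations, [Sn²⁺] in the denominator gives [Sn²⁺] = 1.9 M.

1.9 M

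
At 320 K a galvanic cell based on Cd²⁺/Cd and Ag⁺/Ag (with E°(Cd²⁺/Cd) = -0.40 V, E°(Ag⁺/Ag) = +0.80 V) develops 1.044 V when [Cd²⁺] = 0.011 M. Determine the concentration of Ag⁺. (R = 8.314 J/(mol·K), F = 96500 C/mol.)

3.7 × 10^-4 M

From the Nernst equation, ln Q = nF(E° − E)/RT = 2×96500×(1.20 − 1.044)/(8.314×320) = 11.317, so Q = 8.22 × 10^4.
With Q = [Cd²⁺]/[Ag⁺]^2 and the known concentrations, [Ag⁺]^2 in the denominator gives [Ag⁺] = 3.7 × 10^-4 M.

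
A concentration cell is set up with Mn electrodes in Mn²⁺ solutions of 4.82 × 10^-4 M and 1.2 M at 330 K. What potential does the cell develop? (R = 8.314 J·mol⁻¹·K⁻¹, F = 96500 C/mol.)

0.11 V

Both half-cells are Mn²⁺/Mn, so E°_cell = 0. The concentrated side is the cathode; the cell reaction moves Mn²⁺ from high to low concentration with n = 2.
Q = [Mn²⁺]_dilute/[Mn²⁺]_conc = 4.82 × 10^-4/1.2 = 4.02 × 10^-4.
E = 0 − (RT/nF) ln Q = −((8.314×330)/(2×96500))(-7.820) = 0.1112 V.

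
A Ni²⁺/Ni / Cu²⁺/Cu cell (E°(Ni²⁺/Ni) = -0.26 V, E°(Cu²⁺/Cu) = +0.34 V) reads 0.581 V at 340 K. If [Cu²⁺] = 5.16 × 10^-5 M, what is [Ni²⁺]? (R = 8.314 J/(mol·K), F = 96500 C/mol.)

1.9 × 10^-4 M

From the Nernst equation, ln Q = nF(E° − E)/RT = 2×96500×(0.60 − 0.581)/(8.314×340) = 1.297, so Q = 3.66.
With Q = [Ni²⁺]/[Cu²⁺] and the known concentrations, [Ni²⁺] in the numerator gives [Ni²⁺] = 1.9 × 10^-4 M.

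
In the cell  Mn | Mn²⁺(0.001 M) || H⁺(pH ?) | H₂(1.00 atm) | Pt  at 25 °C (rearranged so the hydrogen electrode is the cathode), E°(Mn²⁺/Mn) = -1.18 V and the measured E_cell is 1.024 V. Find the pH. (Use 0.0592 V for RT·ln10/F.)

E°_cell = 1.18 V and n = 2.
log Q = n(E° − E)/0.0592 = 2×(1.18 − 1.024)/0.0592 = 5.270.
With Q = [Mn²⁺]·P(H₂) / [H⁺]^2, solving for [H⁺] gives log[H⁺] = -4.135, so pH = 4.14.

pH = 4.14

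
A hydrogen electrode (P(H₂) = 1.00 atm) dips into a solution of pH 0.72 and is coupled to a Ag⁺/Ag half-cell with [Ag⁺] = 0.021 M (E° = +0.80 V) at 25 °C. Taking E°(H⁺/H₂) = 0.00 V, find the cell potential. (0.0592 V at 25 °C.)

The Ag⁺/Ag couple is the cathode, so E°_cell = 0.80 V; n = 2.
[H⁺] = 10^(−0.72) = 0.19 M, and Q = [H⁺]^2 / ([Ag⁺]^2·P(H₂)) = 82.3.
E = E° − (0.0592/2) log Q = 0.80 − (0.0592/2)(1.916) = 0.743 V.

0.74 V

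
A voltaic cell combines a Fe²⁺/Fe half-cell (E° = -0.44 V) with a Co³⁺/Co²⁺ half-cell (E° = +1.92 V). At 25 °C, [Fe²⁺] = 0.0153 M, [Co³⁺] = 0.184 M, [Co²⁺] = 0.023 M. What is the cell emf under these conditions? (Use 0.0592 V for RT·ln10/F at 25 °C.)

2.47 V

The Co³⁺/Co²⁺ couple has the higher reduction potential and acts as the cathode, so E°_cell = +1.92 − (-0.44) = 2.36 V.
Balancing electrons gives n = 2; the reaction quotient is Q = [Fe²⁺]·[Co²⁺]^2/[Co³⁺]^2 = 2.39 × 10^-4.
At 25 °C, E = E° − (0.0592/n) log Q = 2.36 − (0.0592/2)(-3.621) = 2.360 + 0.107 = 2.467 V.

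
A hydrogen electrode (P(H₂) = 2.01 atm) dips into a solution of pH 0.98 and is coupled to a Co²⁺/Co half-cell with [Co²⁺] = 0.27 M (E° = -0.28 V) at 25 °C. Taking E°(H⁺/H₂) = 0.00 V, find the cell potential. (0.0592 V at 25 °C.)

0.23 V

The hydrogen couple is the cathode, so E°_cell = 0.28 V; n = 2.
[H⁺] = 10^(−0.98) = 0.10 M, and Q = [Co²⁺]·P(H₂) / [H⁺]^2 = 49.5.
E = E° − (0.0592/2) log Q = 0.28 − (0.0592/2)(1.695) = 0.230 V.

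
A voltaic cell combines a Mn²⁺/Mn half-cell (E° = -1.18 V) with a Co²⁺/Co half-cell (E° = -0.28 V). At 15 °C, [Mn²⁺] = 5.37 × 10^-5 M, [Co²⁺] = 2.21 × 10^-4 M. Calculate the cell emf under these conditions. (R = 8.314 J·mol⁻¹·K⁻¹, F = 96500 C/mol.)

0.918 V

The Co²⁺/Co couple has the higher reduction potential and acts as the cathode, so E°_cell = -0.28 − (-1.18) = 0.90 V.
Balancing electrons gives n = 2; the reaction quotient is Q = [Mn²⁺]/[Co²⁺] = 0.243.
E = E° − (RT/nF) ln Q = 0.90 − (8.314×288)/(2×96500) × (-1.415) = 0.900 + 0.018 = 0.918 V.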